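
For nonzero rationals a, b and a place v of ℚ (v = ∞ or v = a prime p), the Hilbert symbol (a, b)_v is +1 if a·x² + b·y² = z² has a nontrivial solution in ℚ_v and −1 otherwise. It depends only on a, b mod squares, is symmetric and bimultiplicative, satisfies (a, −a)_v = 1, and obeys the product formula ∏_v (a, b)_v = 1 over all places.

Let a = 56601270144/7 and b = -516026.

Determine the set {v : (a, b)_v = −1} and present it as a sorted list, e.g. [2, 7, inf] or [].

[2, 7]

(a, b) ≡ (715778, -516026) mod (ℚ^×)²; places V = {2, 3, 7, 29, 31, 41, 43, ∞}.
(a,b)_∞: sgn(715778)=+, sgn(-516026)=−, so +1.
(a,b)_2: α=7, β=1; u≡1, v≡3 (mod 8); ε(u)ε(v)=0·1, αω(v)=7·1, βω(u)=1·0; sum ≡ 1  ⇒  -1.
(a,b)_7: α=-1, u≡6; β=1, v≡6 (mod 7); (6|7)=-1, (6|7)=-1; sign (−1)^1·-1^1·-1^-1 = -1.
(a,b)_43: α=1, u≡19; β=0, v≡17 (mod 43); (19|43)=-1, (17|43)=+1; sign (−1)^0·-1^0·+1^1 = +1.
(a,b)_29: α=1, u≡15; β=1, v≡12 (mod 29); (15|29)=-1, (12|29)=-1; sign (−1)^0·-1^1·-1^1 = +1.
(a,b)_31: α=2, u≡19; β=1, v≡1 (mod 31); (19|31)=+1, (1|31)=+1; sign (−1)^0·+1^1·+1^2 = +1.
(a,b)_3: α=2, u≡2; β=0, v≡1 (mod 3); (2|3)=-1, (1|3)=+1; sign (−1)^0·-1^0·+1^2 = +1.
(a,b)_41: α=1, u≡5; β=1, v≡1 (mod 41); (5|41)=+1, (1|41)=+1; sign (−1)^0·+1^1·+1^1 = +1.
|Ram(715778, -516026)| = 2, even; anisotropic at {2, 7}.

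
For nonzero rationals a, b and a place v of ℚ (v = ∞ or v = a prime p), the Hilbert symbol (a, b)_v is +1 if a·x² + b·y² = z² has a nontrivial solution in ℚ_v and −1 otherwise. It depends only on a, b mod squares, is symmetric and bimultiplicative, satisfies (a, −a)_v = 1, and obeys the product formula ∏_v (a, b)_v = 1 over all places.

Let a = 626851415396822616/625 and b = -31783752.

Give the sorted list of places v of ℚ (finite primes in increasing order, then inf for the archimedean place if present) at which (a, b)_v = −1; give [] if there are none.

[3, 7]

(a, b) ≡ (6006, -2002) mod (ℚ^×)²; places V = {2, 3, 5, 7, 11, 13, ∞}.
(a,b)_3: α=13, u≡1; β=4, v≡2 (mod 3); (1|3)=+1, (2|3)=-1; sign (−1)^0·+1^4·-1^13 = -1.
(a,b)_13: α=3, u≡7; β=1, v≡6 (mod 13); (7|13)=-1, (6|13)=-1; sign (−1)^0·-1^1·-1^3 = +1.
(a,b)_11: α=3, u≡6; β=1, v≡4 (mod 11); (6|11)=-1, (4|11)=+1; sign (−1)^1·-1^1·+1^3 = +1.
(a,b)_5: α=-4, u≡1; β=0, v≡3 (mod 5); (1|5)=+1, (3|5)=-1; sign (−1)^0·+1^0·-1^-4 = +1.
(a,b)_7: α=5, u≡2; β=3, v≡2 (mod 7); (2|7)=+1, (2|7)=+1; sign (−1)^1·+1^3·+1^5 = -1.
(a,b)_2: α=3, β=3; u≡3, v≡7 (mod 8); ε(u)ε(v)=1·1, αω(v)=3·0, βω(u)=3·1; sum ≡ 0  ⇒  +1.
(a,b)_∞: sgn(6006)=+, sgn(-2002)=−, so +1.
(6006, -2002 / ℚ) ramifies at {3, 7}: a division algebra.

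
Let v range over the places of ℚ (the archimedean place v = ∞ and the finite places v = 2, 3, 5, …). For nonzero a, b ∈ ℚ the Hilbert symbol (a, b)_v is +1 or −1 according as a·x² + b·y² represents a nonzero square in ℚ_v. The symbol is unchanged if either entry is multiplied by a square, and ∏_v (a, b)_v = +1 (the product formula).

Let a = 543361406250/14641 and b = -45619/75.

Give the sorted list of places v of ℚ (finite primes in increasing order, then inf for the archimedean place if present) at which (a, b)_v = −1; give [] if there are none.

(a, b) ≡ (570, -57) mod (ℚ^×)²; places V = {2, 3, 5, 7, 11, 13, 19, ∞}.
(a,b)_11: α=-4, u≡3; β=0, v≡1 (mod 11); (3|11)=+1, (1|11)=+1; sign (−1)^0·+1^0·+1^-4 = +1.
(a,b)_7: α=0, u≡3; β=4, v≡6 (mod 7); (3|7)=-1, (6|7)=-1; sign (−1)^0·-1^4·-1^0 = +1.
(a,b)_3: α=1, u≡1; β=-1, v≡2 (mod 3); (1|3)=+1, (2|3)=-1; sign (−1)^1·+1^-1·-1^1 = +1.
(a,b)_∞: sgn(570)=+, sgn(-57)=−, so +1.
(a,b)_13: α=2, u≡11; β=0, v≡5 (mod 13); (11|13)=-1, (5|13)=-1; sign (−1)^0·-1^0·-1^2 = +1.
(a,b)_2: α=1, β=0; u≡5, v≡7 (mod 8); ε(u)ε(v)=0·1, αω(v)=1·0, βω(u)=0·1; sum ≡ 0  ⇒  +1.
(a,b)_5: α=7, u≡1; β=-2, v≡2 (mod 5); (1|5)=+1, (2|5)=-1; sign (−1)^0·+1^-2·-1^7 = -1.
(a,b)_19: α=3, u≡5; β=1, v≡7 (mod 19); (5|19)=+1, (7|19)=+1; sign (−1)^1·+1^1·+1^3 = -1.
Ram(570, -57) = {5, 19}; no ℚ_5-point on the conic.

[5, 19]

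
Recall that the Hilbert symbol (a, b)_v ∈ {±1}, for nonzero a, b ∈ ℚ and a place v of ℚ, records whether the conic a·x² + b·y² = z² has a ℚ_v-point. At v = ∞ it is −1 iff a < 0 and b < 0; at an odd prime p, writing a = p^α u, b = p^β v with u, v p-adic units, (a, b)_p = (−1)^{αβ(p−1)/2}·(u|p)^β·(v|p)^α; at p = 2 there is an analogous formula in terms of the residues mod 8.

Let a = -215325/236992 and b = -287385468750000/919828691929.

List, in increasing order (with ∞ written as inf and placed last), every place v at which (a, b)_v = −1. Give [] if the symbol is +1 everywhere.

[3, 11, 29, inf]

Mod squares: a ≡ -6699, b ≡ -3. Check v ∈ {∞, 2, 3, 5, 7, 11, 23, 29, 37}.
v=37: a=37^0·(≡18), b=37^-2·(≡1) mod 37; (18|37)=-1, (1|37)=+1; (−1)^{0·-2·18}·(-1)^-2·(+1)^0 = +1.
v=2: v_2(a)=-6, v_2(b)=4; units ≡ 5, 5 (mod 8); ε·ε+αω+βω = 0·0+-6·1+4·1 ≡ 0  ⇒  (a,b)_2 = +1.
v=3: a=3^3·(≡2), b=3^7·(≡2) mod 3; (2|3)=-1, (2|3)=-1; (−1)^{3·7·1}·(-1)^7·(-1)^3 = -1.
v=23: a=23^-2·(≡21), b=23^-4·(≡19) mod 23; (21|23)=-1, (19|23)=-1; (−1)^{-2·-4·11}·(-1)^-4·(-1)^-2 = +1.
v=29: a=29^1·(≡7), b=29^2·(≡15) mod 29; (7|29)=+1, (15|29)=-1; (−1)^{1·2·14}·(+1)^2·(-1)^1 = -1.
v=7: a=7^-1·(≡4), b=7^-4·(≡2) mod 7; (4|7)=+1, (2|7)=+1; (−1)^{-1·-4·3}·(+1)^-4·(+1)^-1 = +1.
v=5: a=5^2·(≡1), b=5^10·(≡2) mod 5; (1|5)=+1, (2|5)=-1; (−1)^{2·10·2}·(+1)^10·(-1)^2 = +1.
v=11: a=11^1·(≡2), b=11^0·(≡7) mod 11; (2|11)=-1, (7|11)=-1; (−1)^{1·0·5}·(-1)^0·(-1)^1 = -1.
v=∞: -6699 < 0 and -3 < 0  ⇒  (a,b)_∞ = -1.
(-6699, -3 / ℚ) ramifies at {3, 11, 29, ∞}: a division algebra.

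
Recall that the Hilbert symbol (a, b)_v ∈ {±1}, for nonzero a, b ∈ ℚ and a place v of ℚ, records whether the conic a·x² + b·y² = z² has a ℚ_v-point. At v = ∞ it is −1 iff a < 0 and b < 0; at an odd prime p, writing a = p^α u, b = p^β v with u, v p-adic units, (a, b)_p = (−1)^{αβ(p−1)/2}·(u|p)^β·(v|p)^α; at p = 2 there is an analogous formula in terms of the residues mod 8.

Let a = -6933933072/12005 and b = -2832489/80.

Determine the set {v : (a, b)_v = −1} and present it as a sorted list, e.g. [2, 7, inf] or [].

[2, 5, 17, inf]

(a, b) ≡ (-85, -5) mod (ℚ^×)²; places V = {2, 3, 5, 7, 11, 17, ∞}.
(a,b)_11: α=2, u≡4; β=2, v≡7 (mod 11); (4|11)=+1, (7|11)=-1; sign (−1)^0·+1^2·-1^2 = +1.
(a,b)_∞: sgn(-85)=−, sgn(-5)=−, so -1.
(a,b)_17: α=3, u≡10; β=2, v≡12 (mod 17); (10|17)=-1, (12|17)=-1; sign (−1)^0·-1^2·-1^3 = -1.
(a,b)_3: α=6, u≡2; β=4, v≡1 (mod 3); (2|3)=-1, (1|3)=+1; sign (−1)^0·-1^4·+1^6 = +1.
(a,b)_7: α=-4, u≡5; β=0, v≡4 (mod 7); (5|7)=-1, (4|7)=+1; sign (−1)^0·-1^0·+1^-4 = +1.
(a,b)_2: α=4, β=-4; u≡3, v≡3 (mod 8); ε(u)ε(v)=1·1, αω(v)=4·1, βω(u)=-4·1; sum ≡ 1  ⇒  -1.
(a,b)_5: α=-1, u≡3; β=-1, v≡1 (mod 5); (3|5)=-1, (1|5)=+1; sign (−1)^0·-1^-1·+1^-1 = -1.
(-85, -5 / ℚ) ramifies at {2, 5, 17, ∞}: a division algebra.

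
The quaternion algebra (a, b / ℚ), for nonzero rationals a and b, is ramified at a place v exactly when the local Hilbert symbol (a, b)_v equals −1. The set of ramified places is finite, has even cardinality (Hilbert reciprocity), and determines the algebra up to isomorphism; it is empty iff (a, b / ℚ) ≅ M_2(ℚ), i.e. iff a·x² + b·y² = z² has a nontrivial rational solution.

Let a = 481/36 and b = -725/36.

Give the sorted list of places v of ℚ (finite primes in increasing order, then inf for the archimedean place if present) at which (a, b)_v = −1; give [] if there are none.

(a, b) ≡ (481, -29) mod (ℚ^×)²; places V = {2, 3, 5, 13, 29, 37, ∞}.
(a,b)_5: α=0, u≡1; β=2, v≡1 (mod 5); (1|5)=+1, (1|5)=+1; sign (−1)^0·+1^2·+1^0 = +1.
(a,b)_29: α=0, u≡19; β=1, v≡13 (mod 29); (19|29)=-1, (13|29)=+1; sign (−1)^0·-1^1·+1^0 = -1.
(a,b)_∞: sgn(481)=+, sgn(-29)=−, so +1.
(a,b)_2: α=-2, β=-2; u≡1, v≡3 (mod 8); ε(u)ε(v)=0·1, αω(v)=-2·1, βω(u)=-2·0; sum ≡ 0  ⇒  +1.
(a,b)_13: α=1, u≡5; β=0, v≡12 (mod 13); (5|13)=-1, (12|13)=+1; sign (−1)^0·-1^0·+1^1 = +1.
(a,b)_37: α=1, u≡24; β=0, v≡22 (mod 37); (24|37)=-1, (22|37)=-1; sign (−1)^0·-1^0·-1^1 = -1.
(a,b)_3: α=-2, u≡1; β=-2, v≡1 (mod 3); (1|3)=+1, (1|3)=+1; sign (−1)^0·+1^-2·+1^-2 = +1.
(481, -29 / ℚ) ramifies at {29, 37}: a division algebra.

[29, 37]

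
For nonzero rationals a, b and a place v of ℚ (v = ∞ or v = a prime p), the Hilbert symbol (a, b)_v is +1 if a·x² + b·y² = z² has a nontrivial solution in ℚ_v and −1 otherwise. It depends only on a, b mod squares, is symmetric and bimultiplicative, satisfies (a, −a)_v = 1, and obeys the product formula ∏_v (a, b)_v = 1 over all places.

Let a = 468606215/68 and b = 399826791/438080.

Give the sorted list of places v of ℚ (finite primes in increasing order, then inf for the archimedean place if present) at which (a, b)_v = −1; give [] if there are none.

Mod squares: a ≡ 3606295, b ≡ 595. Check v ∈ {∞, 2, 3, 5, 7, 11, 13, 17, 19, 29, 37, 47}.
v=17: a=17^-1·(≡2), b=17^1·(≡9) mod 17; (2|17)=+1, (9|17)=+1; (−1)^{-1·1·8}·(+1)^1·(+1)^-1 = +1.
v=7: a=7^1·(≡3), b=7^1·(≡4) mod 7; (3|7)=-1, (4|7)=+1; (−1)^{1·1·3}·(-1)^1·(+1)^1 = +1.
v=13: a=13^0·(≡4), b=13^2·(≡10) mod 13; (4|13)=+1, (10|13)=+1; (−1)^{0·2·6}·(+1)^2·(+1)^0 = +1.
v=29: a=29^1·(≡18), b=29^0·(≡18) mod 29; (18|29)=-1, (18|29)=-1; (−1)^{1·0·14}·(-1)^0·(-1)^1 = -1.
v=19: a=19^1·(≡2), b=19^0·(≡17) mod 19; (2|19)=-1, (17|19)=+1; (−1)^{1·0·9}·(-1)^0·(+1)^1 = +1.
v=37: a=37^0·(≡1), b=37^-2·(≡10) mod 37; (1|37)=+1, (10|37)=+1; (−1)^{0·-2·18}·(+1)^-2·(+1)^0 = +1.
v=3: a=3^0·(≡1), b=3^2·(≡1) mod 3; (1|3)=+1, (1|3)=+1; (−1)^{0·2·1}·(+1)^2·(+1)^0 = +1.
v=2: v_2(a)=-2, v_2(b)=-6; units ≡ 7, 3 (mod 8); ε·ε+αω+βω = 1·1+-2·1+-6·0 ≡ 1  ⇒  (a,b)_2 = -1.
v=11: a=11^1·(≡9), b=11^0·(≡9) mod 11; (9|11)=+1, (9|11)=+1; (−1)^{1·0·5}·(+1)^0·(+1)^1 = +1.
v=47: a=47^2·(≡28), b=47^2·(≡40) mod 47; (28|47)=+1, (40|47)=-1; (−1)^{2·2·23}·(+1)^2·(-1)^2 = +1.
v=∞: 3606295 > 0 and 595 > 0  ⇒  (a,b)_∞ = +1.
v=5: a=5^1·(≡1), b=5^-1·(≡1) mod 5; (1|5)=+1, (1|5)=+1; (−1)^{1·-1·2}·(+1)^-1·(+1)^1 = +1.
Ram(3606295, 595) = {2, 29}; no ℚ_2-point on the conic.

[2, 29]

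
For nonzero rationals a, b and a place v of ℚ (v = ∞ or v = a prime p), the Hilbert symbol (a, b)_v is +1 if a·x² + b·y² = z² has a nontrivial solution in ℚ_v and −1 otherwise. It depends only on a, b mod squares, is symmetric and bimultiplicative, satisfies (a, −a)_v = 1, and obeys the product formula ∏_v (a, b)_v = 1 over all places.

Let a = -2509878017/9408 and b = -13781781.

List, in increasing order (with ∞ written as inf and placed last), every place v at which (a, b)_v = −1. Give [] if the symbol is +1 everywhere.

Mod squares: a ≡ -2680539, b ≡ -9061. Check v ∈ {∞, 2, 3, 7, 13, 17, 19, 31, 37, 41, 53}.
v=53: a=53^2·(≡28), b=53^0·(≡21) mod 53; (28|53)=+1, (21|53)=-1; (−1)^{2·0·26}·(+1)^0·(-1)^2 = +1.
v=41: a=41^1·(≡21), b=41^1·(≡18) mod 41; (21|41)=+1, (18|41)=+1; (−1)^{1·1·20}·(+1)^1·(+1)^1 = +1.
v=31: a=31^1·(≡13), b=31^0·(≡13) mod 31; (13|31)=-1, (13|31)=-1; (−1)^{1·0·15}·(-1)^0·(-1)^1 = -1.
v=19: a=19^1·(≡2), b=19^0·(≡2) mod 19; (2|19)=-1, (2|19)=-1; (−1)^{1·0·9}·(-1)^0·(-1)^1 = -1.
v=17: a=17^0·(≡4), b=17^1·(≡3) mod 17; (4|17)=+1, (3|17)=-1; (−1)^{0·1·8}·(+1)^1·(-1)^0 = +1.
v=37: a=37^1·(≡26), b=37^0·(≡16) mod 37; (26|37)=+1, (16|37)=+1; (−1)^{1·0·18}·(+1)^0·(+1)^1 = +1.
v=2: v_2(a)=-6, v_2(b)=0; units ≡ 5, 3 (mod 8); ε·ε+αω+βω = 0·1+-6·1+0·1 ≡ 0  ⇒  (a,b)_2 = +1.
v=7: a=7^-2·(≡6), b=7^0·(≡1) mod 7; (6|7)=-1, (1|7)=+1; (−1)^{-2·0·3}·(-1)^0·(+1)^-2 = +1.
v=13: a=13^0·(≡9), b=13^3·(≡6) mod 13; (9|13)=+1, (6|13)=-1; (−1)^{0·3·6}·(+1)^3·(-1)^0 = +1.
v=3: a=3^-1·(≡1), b=3^2·(≡2) mod 3; (1|3)=+1, (2|3)=-1; (−1)^{-1·2·1}·(+1)^2·(-1)^-1 = -1.
v=∞: -2680539 < 0 and -9061 < 0  ⇒  (a,b)_∞ = -1.
|Ram(-2680539, -9061)| = 4, even; anisotropic at {3, 19, 31, ∞}.

[3, 19, 31, inf]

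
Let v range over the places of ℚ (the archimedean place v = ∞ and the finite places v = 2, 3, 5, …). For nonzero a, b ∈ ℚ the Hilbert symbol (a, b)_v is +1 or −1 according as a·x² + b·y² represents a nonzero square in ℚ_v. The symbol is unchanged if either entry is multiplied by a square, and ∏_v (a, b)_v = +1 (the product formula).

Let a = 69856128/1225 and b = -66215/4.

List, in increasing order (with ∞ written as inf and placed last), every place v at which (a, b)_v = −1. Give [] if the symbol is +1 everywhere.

[5, 17, 29, 41]

(a, b) ≡ (121278, -66215) mod (ℚ^×)²; places V = {2, 3, 5, 7, 17, 19, 29, 41, ∞}.
(a,b)_∞: sgn(121278)=+, sgn(-66215)=−, so +1.
(a,b)_5: α=-2, u≡2; β=1, v≡3 (mod 5); (2|5)=-1, (3|5)=-1; sign (−1)^0·-1^1·-1^-2 = -1.
(a,b)_7: α=-2, u≡5; β=0, v≡3 (mod 7); (5|7)=-1, (3|7)=-1; sign (−1)^0·-1^0·-1^-2 = +1.
(a,b)_19: α=0, u≡7; β=1, v≡17 (mod 19); (7|19)=+1, (17|19)=+1; sign (−1)^0·+1^1·+1^0 = +1.
(a,b)_2: α=7, β=-2; u≡7, v≡1 (mod 8); ε(u)ε(v)=1·0, αω(v)=7·0, βω(u)=-2·0; sum ≡ 0  ⇒  +1.
(a,b)_3: α=3, u≡1; β=0, v≡1 (mod 3); (1|3)=+1, (1|3)=+1; sign (−1)^0·+1^0·+1^3 = +1.
(a,b)_17: α=1, u≡12; β=1, v≡8 (mod 17); (12|17)=-1, (8|17)=+1; sign (−1)^0·-1^1·+1^1 = -1.
(a,b)_29: α=1, u≡9; β=0, v≡27 (mod 29); (9|29)=+1, (27|29)=-1; sign (−1)^0·+1^0·-1^1 = -1.
(a,b)_41: α=1, u≡14; β=1, v≡37 (mod 41); (14|41)=-1, (37|41)=+1; sign (−1)^0·-1^1·+1^1 = -1.
Ram(121278, -66215) = {5, 17, 29, 41}; no ℚ_5-point on the conic.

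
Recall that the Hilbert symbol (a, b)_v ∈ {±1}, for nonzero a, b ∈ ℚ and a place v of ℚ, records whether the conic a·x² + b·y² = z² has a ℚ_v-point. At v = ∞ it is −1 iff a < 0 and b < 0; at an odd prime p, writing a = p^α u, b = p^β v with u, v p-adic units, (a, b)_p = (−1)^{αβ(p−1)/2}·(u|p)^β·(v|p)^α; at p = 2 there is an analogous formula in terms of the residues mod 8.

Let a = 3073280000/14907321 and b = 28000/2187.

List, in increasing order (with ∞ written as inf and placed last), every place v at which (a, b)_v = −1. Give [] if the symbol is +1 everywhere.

[3, 5]

(a, b) ≡ (2, 210) mod (ℚ^×)²; places V = {2, 3, 5, 7, 11, 13, ∞}.
(a,b)_11: α=-2, u≡10; β=0, v≡3 (mod 11); (10|11)=-1, (3|11)=+1; sign (−1)^0·-1^0·+1^-2 = +1.
(a,b)_2: α=11, β=5; u≡1, v≡1 (mod 8); ε(u)ε(v)=0·0, αω(v)=11·0, βω(u)=5·0; sum ≡ 0  ⇒  +1.
(a,b)_5: α=4, u≡3; β=3, v≡2 (mod 5); (3|5)=-1, (2|5)=-1; sign (−1)^0·-1^3·-1^4 = -1.
(a,b)_∞: sgn(2)=+, sgn(210)=+, so +1.
(a,b)_7: α=4, u≡4; β=1, v≡1 (mod 7); (4|7)=+1, (1|7)=+1; sign (−1)^0·+1^1·+1^4 = +1.
(a,b)_13: α=-2, u≡6; β=0, v≡8 (mod 13); (6|13)=-1, (8|13)=-1; sign (−1)^0·-1^0·-1^-2 = +1.
(a,b)_3: α=-6, u≡2; β=-7, v≡1 (mod 3); (2|3)=-1, (1|3)=+1; sign (−1)^0·-1^-7·+1^-6 = -1.
Ram(2, 210) = {3, 5}; no ℚ_3-point on the conic.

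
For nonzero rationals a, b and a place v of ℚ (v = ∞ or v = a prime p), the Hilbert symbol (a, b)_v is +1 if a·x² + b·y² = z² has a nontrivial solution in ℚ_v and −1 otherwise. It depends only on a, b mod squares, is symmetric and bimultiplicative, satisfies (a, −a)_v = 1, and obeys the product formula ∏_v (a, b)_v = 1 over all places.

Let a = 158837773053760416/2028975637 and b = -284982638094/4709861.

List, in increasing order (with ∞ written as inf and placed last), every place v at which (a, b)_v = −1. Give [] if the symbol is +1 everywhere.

[2, 7, 13, 23]

Mod squares: a ≡ 4006002, b ≡ -23606. Check v ∈ {∞, 2, 3, 7, 11, 13, 23, 29, 31, 37}.
v=13: a=13^-3·(≡5), b=13^-2·(≡8) mod 13; (5|13)=-1, (8|13)=-1; (−1)^{-3·-2·6}·(-1)^-2·(-1)^-3 = -1.
v=2: v_2(a)=5, v_2(b)=1; units ≡ 1, 5 (mod 8); ε·ε+αω+βω = 0·0+5·1+1·0 ≡ 1  ⇒  (a,b)_2 = -1.
v=11: a=11^3·(≡5), b=11^3·(≡2) mod 11; (5|11)=+1, (2|11)=-1; (−1)^{3·3·5}·(+1)^3·(-1)^3 = +1.
v=37: a=37^2·(≡12), b=37^1·(≡26) mod 37; (12|37)=+1, (26|37)=+1; (−1)^{2·1·18}·(+1)^1·(+1)^2 = +1.
v=7: a=7^5·(≡2), b=7^2·(≡6) mod 7; (2|7)=+1, (6|7)=-1; (−1)^{5·2·3}·(+1)^2·(-1)^5 = -1.
v=23: a=23^1·(≡16), b=23^0·(≡10) mod 23; (16|23)=+1, (10|23)=-1; (−1)^{1·0·11}·(+1)^0·(-1)^1 = -1.
v=29: a=29^1·(≡17), b=29^-1·(≡21) mod 29; (17|29)=-1, (21|29)=-1; (−1)^{1·-1·14}·(-1)^-1·(-1)^1 = +1.
v=3: a=3^5·(≡1), b=3^10·(≡1) mod 3; (1|3)=+1, (1|3)=+1; (−1)^{5·10·1}·(+1)^10·(+1)^5 = +1.
v=31: a=31^-4·(≡23), b=31^-2·(≡4) mod 31; (23|31)=-1, (4|31)=+1; (−1)^{-4·-2·15}·(-1)^-2·(+1)^-4 = +1.
v=∞: 4006002 > 0 and -23606 < 0  ⇒  (a,b)_∞ = +1.
|Ram(4006002, -23606)| = 4, even; anisotropic at {2, 7, 13, 23}.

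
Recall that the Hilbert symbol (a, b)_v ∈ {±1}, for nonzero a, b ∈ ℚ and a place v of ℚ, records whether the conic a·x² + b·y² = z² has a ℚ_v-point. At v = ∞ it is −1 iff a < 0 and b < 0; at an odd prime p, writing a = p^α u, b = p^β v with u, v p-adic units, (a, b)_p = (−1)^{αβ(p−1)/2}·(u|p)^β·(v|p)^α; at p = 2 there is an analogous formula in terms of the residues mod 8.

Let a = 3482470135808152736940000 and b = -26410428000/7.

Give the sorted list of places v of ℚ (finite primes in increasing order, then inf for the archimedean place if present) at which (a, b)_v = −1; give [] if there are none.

[3, 47]

Mod squares: a ≡ 12126, b ≡ -424410. Check v ∈ {∞, 2, 3, 5, 7, 11, 43, 47}.
v=3: a=3^5·(≡1), b=3^3·(≡1) mod 3; (1|3)=+1, (1|3)=+1; (−1)^{5·3·1}·(+1)^3·(+1)^5 = -1.
v=2: v_2(a)=5, v_2(b)=5; units ≡ 7, 3 (mod 8); ε·ε+αω+βω = 1·1+5·1+5·0 ≡ 0  ⇒  (a,b)_2 = +1.
v=11: a=11^6·(≡5), b=11^2·(≡4) mod 11; (5|11)=+1, (4|11)=+1; (−1)^{6·2·5}·(+1)^2·(+1)^6 = +1.
v=∞: 12126 > 0 and -424410 < 0  ⇒  (a,b)_∞ = +1.
v=47: a=47^3·(≡38), b=47^1·(≡35) mod 47; (38|47)=-1, (35|47)=-1; (−1)^{3·1·23}·(-1)^1·(-1)^3 = -1.
v=7: a=7^2·(≡2), b=7^-1·(≡2) mod 7; (2|7)=+1, (2|7)=+1; (−1)^{2·-1·3}·(+1)^-1·(+1)^2 = +1.
v=43: a=43^3·(≡40), b=43^1·(≡19) mod 43; (40|43)=+1, (19|43)=-1; (−1)^{3·1·21}·(+1)^1·(-1)^3 = +1.
v=5: a=5^4·(≡4), b=5^3·(≡3) mod 5; (4|5)=+1, (3|5)=-1; (−1)^{4·3·2}·(+1)^3·(-1)^4 = +1.
|Ram(12126, -424410)| = 2, even; anisotropic at {3, 47}.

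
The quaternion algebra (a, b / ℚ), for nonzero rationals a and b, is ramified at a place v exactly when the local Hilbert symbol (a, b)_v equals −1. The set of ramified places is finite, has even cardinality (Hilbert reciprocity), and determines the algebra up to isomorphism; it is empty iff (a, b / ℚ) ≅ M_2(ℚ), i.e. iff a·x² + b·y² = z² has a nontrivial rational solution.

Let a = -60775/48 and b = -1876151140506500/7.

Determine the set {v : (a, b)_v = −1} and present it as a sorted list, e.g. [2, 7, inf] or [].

[5, 11, 13, inf]

(a, b) ≡ (-7293, -455) mod (ℚ^×)²; places V = {2, 3, 5, 7, 11, 13, 17, ∞}.
(a,b)_5: α=2, u≡3; β=3, v≡4 (mod 5); (3|5)=-1, (4|5)=+1; sign (−1)^0·-1^3·+1^2 = -1.
(a,b)_11: α=1, u≡2; β=2, v≡8 (mod 11); (2|11)=-1, (8|11)=-1; sign (−1)^0·-1^2·-1^1 = -1.
(a,b)_∞: sgn(-7293)=−, sgn(-455)=−, so -1.
(a,b)_17: α=1, u≡13; β=4, v≡8 (mod 17); (13|17)=+1, (8|17)=+1; sign (−1)^0·+1^4·+1^1 = +1.
(a,b)_2: α=-4, β=2; u≡3, v≡1 (mod 8); ε(u)ε(v)=1·0, αω(v)=-4·0, βω(u)=2·1; sum ≡ 0  ⇒  +1.
(a,b)_13: α=1, u≡2; β=5, v≡10 (mod 13); (2|13)=-1, (10|13)=+1; sign (−1)^0·-1^5·+1^1 = -1.
(a,b)_3: α=-1, u≡2; β=0, v≡1 (mod 3); (2|3)=-1, (1|3)=+1; sign (−1)^0·-1^0·+1^-1 = +1.
(a,b)_7: α=0, u≡1; β=-1, v≡3 (mod 7); (1|7)=+1, (3|7)=-1; sign (−1)^0·+1^-1·-1^0 = +1.
|Ram(-7293, -455)| = 4, even; anisotropic at {5, 11, 13, ∞}.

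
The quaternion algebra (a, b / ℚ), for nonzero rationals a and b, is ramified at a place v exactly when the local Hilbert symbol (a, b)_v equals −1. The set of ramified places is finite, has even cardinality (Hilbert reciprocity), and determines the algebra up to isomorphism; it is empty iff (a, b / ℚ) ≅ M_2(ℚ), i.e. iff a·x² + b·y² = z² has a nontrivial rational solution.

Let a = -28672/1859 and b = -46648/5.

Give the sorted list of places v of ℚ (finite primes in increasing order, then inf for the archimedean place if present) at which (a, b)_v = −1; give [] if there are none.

Mod squares: a ≡ -77, b ≡ -1190. Check v ∈ {∞, 2, 5, 7, 11, 13, 17}.
v=∞: -77 < 0 and -1190 < 0  ⇒  (a,b)_∞ = -1.
v=17: a=17^0·(≡4), b=17^1·(≡2) mod 17; (4|17)=+1, (2|17)=+1; (−1)^{0·1·8}·(+1)^1·(+1)^0 = +1.
v=5: a=5^0·(≡2), b=5^-1·(≡2) mod 5; (2|5)=-1, (2|5)=-1; (−1)^{0·-1·2}·(-1)^-1·(-1)^0 = -1.
v=13: a=13^-2·(≡10), b=13^0·(≡7) mod 13; (10|13)=+1, (7|13)=-1; (−1)^{-2·0·6}·(+1)^0·(-1)^-2 = +1.
v=11: a=11^-1·(≡4), b=11^0·(≡5) mod 11; (4|11)=+1, (5|11)=+1; (−1)^{-1·0·5}·(+1)^0·(+1)^-1 = +1.
v=2: v_2(a)=12, v_2(b)=3; units ≡ 3, 5 (mod 8); ε·ε+αω+βω = 1·0+12·1+3·1 ≡ 1  ⇒  (a,b)_2 = -1.
v=7: a=7^1·(≡5), b=7^3·(≡5) mod 7; (5|7)=-1, (5|7)=-1; (−1)^{1·3·3}·(-1)^3·(-1)^1 = -1.
|Ram(-77, -1190)| = 4, even; anisotropic at {2, 5, 7, ∞}.

[2, 5, 7, inf]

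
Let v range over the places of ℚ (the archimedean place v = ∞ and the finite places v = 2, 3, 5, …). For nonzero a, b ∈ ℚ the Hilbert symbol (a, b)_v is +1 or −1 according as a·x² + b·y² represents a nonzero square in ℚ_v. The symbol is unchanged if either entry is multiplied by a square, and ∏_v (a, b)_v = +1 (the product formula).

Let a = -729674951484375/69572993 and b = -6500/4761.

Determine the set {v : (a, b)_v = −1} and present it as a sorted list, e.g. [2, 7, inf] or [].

[17, inf]

Mod squares: a ≡ -25415, b ≡ -65. Check v ∈ {∞, 2, 3, 5, 7, 13, 17, 23}.
v=23: a=23^3·(≡11), b=23^-2·(≡1) mod 23; (11|23)=-1, (1|23)=+1; (−1)^{3·-2·11}·(-1)^-2·(+1)^3 = +1.
v=13: a=13^1·(≡7), b=13^1·(≡11) mod 13; (7|13)=-1, (11|13)=-1; (−1)^{1·1·6}·(-1)^1·(-1)^1 = +1.
v=∞: -25415 < 0 and -65 < 0  ⇒  (a,b)_∞ = -1.
v=2: v_2(a)=0, v_2(b)=2; units ≡ 1, 7 (mod 8); ε·ε+αω+βω = 0·1+0·0+2·0 ≡ 0  ⇒  (a,b)_2 = +1.
v=3: a=3^10·(≡1), b=3^-2·(≡1) mod 3; (1|3)=+1, (1|3)=+1; (−1)^{10·-2·1}·(+1)^-2·(+1)^10 = +1.
v=7: a=7^-2·(≡4), b=7^0·(≡3) mod 7; (4|7)=+1, (3|7)=-1; (−1)^{-2·0·3}·(+1)^0·(-1)^-2 = +1.
v=17: a=17^-5·(≡1), b=17^0·(≡11) mod 17; (1|17)=+1, (11|17)=-1; (−1)^{-5·0·8}·(+1)^0·(-1)^-5 = -1.
v=5: a=5^7·(≡2), b=5^3·(≡3) mod 5; (2|5)=-1, (3|5)=-1; (−1)^{7·3·2}·(-1)^3·(-1)^7 = +1.
Ram(-25415, -65) = {17, ∞}; no ℚ_17-point on the conic.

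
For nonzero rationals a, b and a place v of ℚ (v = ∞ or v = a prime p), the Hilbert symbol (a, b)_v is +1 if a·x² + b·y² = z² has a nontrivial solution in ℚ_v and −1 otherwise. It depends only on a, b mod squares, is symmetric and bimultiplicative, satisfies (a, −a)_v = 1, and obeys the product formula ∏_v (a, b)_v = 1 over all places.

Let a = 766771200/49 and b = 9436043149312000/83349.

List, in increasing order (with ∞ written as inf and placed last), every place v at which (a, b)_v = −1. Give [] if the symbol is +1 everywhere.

[2, 5, 7, 13]

(a, b) ≡ (13, 2730) mod (ℚ^×)²; places V = {2, 3, 5, 7, 13, ∞}.
(a,b)_∞: sgn(13)=+, sgn(2730)=+, so +1.
(a,b)_7: α=-2, u≡6; β=-3, v≡5 (mod 7); (6|7)=-1, (5|7)=-1; sign (−1)^0·-1^-3·-1^-2 = -1.
(a,b)_3: α=2, u≡1; β=-5, v≡1 (mod 3); (1|3)=+1, (1|3)=+1; sign (−1)^0·+1^-5·+1^2 = +1.
(a,b)_2: α=18, β=35; u≡5, v≡5 (mod 8); ε(u)ε(v)=0·0, αω(v)=18·1, βω(u)=35·1; sum ≡ 1  ⇒  -1.
(a,b)_5: α=2, u≡2; β=3, v≡4 (mod 5); (2|5)=-1, (4|5)=+1; sign (−1)^0·-1^3·+1^2 = -1.
(a,b)_13: α=1, u≡10; β=3, v≡5 (mod 13); (10|13)=+1, (5|13)=-1; sign (−1)^0·+1^3·-1^1 = -1.
(13, 2730 / ℚ) ramifies at {2, 5, 7, 13}: a division algebra.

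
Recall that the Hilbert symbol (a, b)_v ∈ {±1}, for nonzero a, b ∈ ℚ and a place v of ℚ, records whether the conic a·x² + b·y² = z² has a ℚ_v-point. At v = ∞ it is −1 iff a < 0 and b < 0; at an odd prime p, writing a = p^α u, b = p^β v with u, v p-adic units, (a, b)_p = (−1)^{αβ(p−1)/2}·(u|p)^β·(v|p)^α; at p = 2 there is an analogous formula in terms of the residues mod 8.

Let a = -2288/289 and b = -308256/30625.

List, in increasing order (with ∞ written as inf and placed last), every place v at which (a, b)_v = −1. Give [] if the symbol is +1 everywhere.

[11, inf]

(a, b) ≡ (-143, -114) mod (ℚ^×)²; places V = {2, 3, 5, 7, 11, 13, 17, 19, ∞}.
(a,b)_5: α=0, u≡3; β=-4, v≡1 (mod 5); (3|5)=-1, (1|5)=+1; sign (−1)^0·-1^-4·+1^0 = +1.
(a,b)_7: α=0, u≡4; β=-2, v≡5 (mod 7); (4|7)=+1, (5|7)=-1; sign (−1)^0·+1^-2·-1^0 = +1.
(a,b)_3: α=0, u≡1; β=1, v≡1 (mod 3); (1|3)=+1, (1|3)=+1; sign (−1)^0·+1^1·+1^0 = +1.
(a,b)_19: α=0, u≡17; β=1, v≡12 (mod 19); (17|19)=+1, (12|19)=-1; sign (−1)^0·+1^1·-1^0 = +1.
(a,b)_2: α=4, β=5; u≡1, v≡7 (mod 8); ε(u)ε(v)=0·1, αω(v)=4·0, βω(u)=5·0; sum ≡ 0  ⇒  +1.
(a,b)_11: α=1, u≡4; β=0, v≡8 (mod 11); (4|11)=+1, (8|11)=-1; sign (−1)^0·+1^0·-1^1 = -1.
(a,b)_∞: sgn(-143)=−, sgn(-114)=−, so -1.
(a,b)_13: α=1, u≡2; β=2, v≡10 (mod 13); (2|13)=-1, (10|13)=+1; sign (−1)^0·-1^2·+1^1 = +1.
(a,b)_17: α=-2, u≡7; β=0, v≡7 (mod 17); (7|17)=-1, (7|17)=-1; sign (−1)^0·-1^0·-1^-2 = +1.
(-143, -114 / ℚ) ramifies at {11, ∞}: a division algebra.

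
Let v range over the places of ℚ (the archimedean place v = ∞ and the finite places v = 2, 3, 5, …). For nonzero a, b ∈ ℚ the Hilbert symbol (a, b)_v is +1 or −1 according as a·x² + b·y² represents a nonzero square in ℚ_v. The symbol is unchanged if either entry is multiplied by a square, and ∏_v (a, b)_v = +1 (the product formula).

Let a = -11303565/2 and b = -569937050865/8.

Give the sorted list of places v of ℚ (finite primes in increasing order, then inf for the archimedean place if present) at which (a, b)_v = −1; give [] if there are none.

[3, 7, 13, inf]

(a, b) ≡ (-2730, -130) mod (ℚ^×)²; places V = {2, 3, 5, 7, 13, ∞}.
(a,b)_7: α=3, u≡4; β=8, v≡3 (mod 7); (4|7)=+1, (3|7)=-1; sign (−1)^0·+1^8·-1^3 = -1.
(a,b)_∞: sgn(-2730)=−, sgn(-130)=−, so -1.
(a,b)_3: α=1, u≡2; β=2, v≡2 (mod 3); (2|3)=-1, (2|3)=-1; sign (−1)^0·-1^2·-1^1 = -1.
(a,b)_5: α=1, u≡1; β=1, v≡4 (mod 5); (1|5)=+1, (4|5)=+1; sign (−1)^0·+1^1·+1^1 = +1.
(a,b)_2: α=-1, β=-3; u≡3, v≡7 (mod 8); ε(u)ε(v)=1·1, αω(v)=-1·0, βω(u)=-3·1; sum ≡ 0  ⇒  +1.
(a,b)_13: α=3, u≡8; β=3, v≡1 (mod 13); (8|13)=-1, (1|13)=+1; sign (−1)^0·-1^3·+1^3 = -1.
Ram(-2730, -130) = {3, 7, 13, ∞}; no ℚ_3-point on the conic.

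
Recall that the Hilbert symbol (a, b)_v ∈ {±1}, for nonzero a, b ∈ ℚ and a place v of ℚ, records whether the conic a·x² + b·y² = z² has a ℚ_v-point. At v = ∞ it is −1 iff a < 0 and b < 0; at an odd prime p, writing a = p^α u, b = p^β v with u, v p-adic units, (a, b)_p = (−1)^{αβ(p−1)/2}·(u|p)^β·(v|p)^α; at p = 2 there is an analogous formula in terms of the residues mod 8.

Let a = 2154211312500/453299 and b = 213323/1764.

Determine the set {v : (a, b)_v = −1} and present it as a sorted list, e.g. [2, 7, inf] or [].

Mod squares: a ≡ 249271, b ≡ 1763. Check v ∈ {∞, 2, 3, 5, 7, 11, 13, 17, 29, 31, 41, 43}.
v=31: a=31^1·(≡3), b=31^0·(≡27) mod 31; (3|31)=-1, (27|31)=-1; (−1)^{1·0·15}·(-1)^0·(-1)^1 = -1.
v=17: a=17^1·(≡16), b=17^0·(≡11) mod 17; (16|17)=+1, (11|17)=-1; (−1)^{1·0·8}·(+1)^0·(-1)^1 = -1.
v=11: a=11^-1·(≡9), b=11^2·(≡9) mod 11; (9|11)=+1, (9|11)=+1; (−1)^{-1·2·5}·(+1)^2·(+1)^-1 = +1.
v=∞: 249271 > 0 and 1763 > 0  ⇒  (a,b)_∞ = +1.
v=5: a=5^6·(≡1), b=5^0·(≡2) mod 5; (1|5)=+1, (2|5)=-1; (−1)^{6·0·2}·(+1)^0·(-1)^6 = +1.
v=7: a=7^-2·(≡4), b=7^-2·(≡5) mod 7; (4|7)=+1, (5|7)=-1; (−1)^{-2·-2·3}·(+1)^-2·(-1)^-2 = +1.
v=2: v_2(a)=2, v_2(b)=-2; units ≡ 7, 3 (mod 8); ε·ε+αω+βω = 1·1+2·1+-2·0 ≡ 1  ⇒  (a,b)_2 = -1.
v=13: a=13^2·(≡3), b=13^0·(≡5) mod 13; (3|13)=+1, (5|13)=-1; (−1)^{2·0·6}·(+1)^0·(-1)^2 = +1.
v=43: a=43^1·(≡31), b=43^1·(≡16) mod 43; (31|43)=+1, (16|43)=+1; (−1)^{1·1·21}·(+1)^1·(+1)^1 = -1.
v=3: a=3^2·(≡1), b=3^-2·(≡2) mod 3; (1|3)=+1, (2|3)=-1; (−1)^{2·-2·1}·(+1)^-2·(-1)^2 = +1.
v=29: a=29^-2·(≡22), b=29^0·(≡6) mod 29; (22|29)=+1, (6|29)=+1; (−1)^{-2·0·14}·(+1)^0·(+1)^-2 = +1.
v=41: a=41^0·(≡31), b=41^1·(≡37) mod 41; (31|41)=+1, (37|41)=+1; (−1)^{0·1·20}·(+1)^1·(+1)^0 = +1.
Ram(249271, 1763) = {2, 17, 31, 43}; no ℚ_2-point on the conic.

[2, 17, 31, 43]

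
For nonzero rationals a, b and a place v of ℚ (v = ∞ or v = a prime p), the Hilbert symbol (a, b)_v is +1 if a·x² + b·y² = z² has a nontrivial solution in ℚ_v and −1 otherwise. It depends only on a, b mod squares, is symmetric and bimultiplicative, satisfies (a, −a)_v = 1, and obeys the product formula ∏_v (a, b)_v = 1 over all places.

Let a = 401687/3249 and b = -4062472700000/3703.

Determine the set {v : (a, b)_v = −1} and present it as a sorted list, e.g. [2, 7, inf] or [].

[2, 5, 7, 13]

Mod squares: a ≡ 143, b ≡ -10010. Check v ∈ {∞, 2, 3, 5, 7, 11, 13, 19, 23, 41, 53}.
v=41: a=41^0·(≡1), b=41^2·(≡27) mod 41; (1|41)=+1, (27|41)=-1; (−1)^{0·2·20}·(+1)^2·(-1)^0 = +1.
v=∞: 143 > 0 and -10010 < 0  ⇒  (a,b)_∞ = +1.
v=7: a=7^0·(≡6), b=7^-1·(≡5) mod 7; (6|7)=-1, (5|7)=-1; (−1)^{0·-1·3}·(-1)^-1·(-1)^0 = -1.
v=5: a=5^0·(≡3), b=5^5·(≡2) mod 5; (3|5)=-1, (2|5)=-1; (−1)^{0·5·2}·(-1)^5·(-1)^0 = -1.
v=3: a=3^-2·(≡2), b=3^0·(≡1) mod 3; (2|3)=-1, (1|3)=+1; (−1)^{-2·0·1}·(-1)^0·(+1)^-2 = +1.
v=2: v_2(a)=0, v_2(b)=5; units ≡ 7, 3 (mod 8); ε·ε+αω+βω = 1·1+0·1+5·0 ≡ 1  ⇒  (a,b)_2 = -1.
v=13: a=13^1·(≡2), b=13^3·(≡10) mod 13; (2|13)=-1, (10|13)=+1; (−1)^{1·3·6}·(-1)^3·(+1)^1 = -1.
v=23: a=23^0·(≡14), b=23^-2·(≡3) mod 23; (14|23)=-1, (3|23)=+1; (−1)^{0·-2·11}·(-1)^-2·(+1)^0 = +1.
v=19: a=19^-2·(≡3), b=19^0·(≡15) mod 19; (3|19)=-1, (15|19)=-1; (−1)^{-2·0·9}·(-1)^0·(-1)^-2 = +1.
v=11: a=11^1·(≡2), b=11^1·(≡4) mod 11; (2|11)=-1, (4|11)=+1; (−1)^{1·1·5}·(-1)^1·(+1)^1 = +1.
v=53: a=53^2·(≡52), b=53^0·(≡37) mod 53; (52|53)=+1, (37|53)=+1; (−1)^{2·0·26}·(+1)^0·(+1)^2 = +1.
(143, -10010 / ℚ) ramifies at {2, 5, 7, 13}: a division algebra.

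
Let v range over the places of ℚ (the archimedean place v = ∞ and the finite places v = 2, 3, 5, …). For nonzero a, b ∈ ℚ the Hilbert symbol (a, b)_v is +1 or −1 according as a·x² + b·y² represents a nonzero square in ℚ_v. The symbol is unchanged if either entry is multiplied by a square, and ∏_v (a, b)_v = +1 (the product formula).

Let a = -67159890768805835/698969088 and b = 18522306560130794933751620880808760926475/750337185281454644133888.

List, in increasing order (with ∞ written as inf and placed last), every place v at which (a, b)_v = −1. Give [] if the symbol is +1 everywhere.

Mod squares: a ≡ -13096545, b ≡ 33. Check v ∈ {∞, 2, 3, 5, 7, 11, 13, 17, 23, 29, 47, 53}.
v=17: a=17^1·(≡2), b=17^2·(≡4) mod 17; (2|17)=+1, (4|17)=+1; (−1)^{1·2·8}·(+1)^2·(+1)^1 = +1.
v=53: a=53^-2·(≡19), b=53^-6·(≡5) mod 53; (19|53)=-1, (5|53)=-1; (−1)^{-2·-6·26}·(-1)^-6·(-1)^-2 = +1.
v=23: a=23^1·(≡17), b=23^2·(≡19) mod 23; (17|23)=-1, (19|23)=-1; (−1)^{1·2·11}·(-1)^2·(-1)^1 = -1.
v=13: a=13^2·(≡11), b=13^6·(≡2) mod 13; (11|13)=-1, (2|13)=-1; (−1)^{2·6·6}·(-1)^6·(-1)^2 = +1.
v=11: a=11^1·(≡9), b=11^3·(≡5) mod 11; (9|11)=+1, (5|11)=+1; (−1)^{1·3·5}·(+1)^3·(+1)^1 = -1.
v=7: a=7^3·(≡4), b=7^6·(≡5) mod 7; (4|7)=+1, (5|7)=-1; (−1)^{3·6·3}·(+1)^6·(-1)^3 = -1.
v=29: a=29^3·(≡3), b=29^6·(≡25) mod 29; (3|29)=-1, (25|29)=+1; (−1)^{3·6·14}·(-1)^6·(+1)^3 = +1.
v=2: v_2(a)=-10, v_2(b)=-18; units ≡ 7, 1 (mod 8); ε·ε+αω+βω = 1·0+-10·0+-18·0 ≡ 0  ⇒  (a,b)_2 = +1.
v=∞: -13096545 < 0 and 33 > 0  ⇒  (a,b)_∞ = +1.
v=3: a=3^-5·(≡1), b=3^-17·(≡2) mod 3; (1|3)=+1, (2|3)=-1; (−1)^{-5·-17·1}·(+1)^-17·(-1)^-5 = +1.
v=47: a=47^2·(≡13), b=47^6·(≡40) mod 47; (13|47)=-1, (40|47)=-1; (−1)^{2·6·23}·(-1)^6·(-1)^2 = +1.
v=5: a=5^1·(≡1), b=5^2·(≡3) mod 5; (1|5)=+1, (3|5)=-1; (−1)^{1·2·2}·(+1)^2·(-1)^1 = -1.
Ram(-13096545, 33) = {5, 7, 11, 23}; no ℚ_5-point on the conic.

[5, 7, 11, 23]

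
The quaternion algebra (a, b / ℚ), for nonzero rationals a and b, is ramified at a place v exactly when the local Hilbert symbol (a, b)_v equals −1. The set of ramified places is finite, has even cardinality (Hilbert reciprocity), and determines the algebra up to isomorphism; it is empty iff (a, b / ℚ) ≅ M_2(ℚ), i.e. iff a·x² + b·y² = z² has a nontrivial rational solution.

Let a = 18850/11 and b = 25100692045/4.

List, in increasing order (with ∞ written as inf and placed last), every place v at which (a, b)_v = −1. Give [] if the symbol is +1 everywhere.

(a, b) ≡ (8294, 1045) mod (ℚ^×)²; places V = {2, 5, 11, 13, 19, 29, ∞}.
(a,b)_∞: sgn(8294)=+, sgn(1045)=+, so +1.
(a,b)_11: α=-1, u≡7; β=1, v≡8 (mod 11); (7|11)=-1, (8|11)=-1; sign (−1)^1·-1^1·-1^-1 = -1.
(a,b)_19: α=0, u≡14; β=1, v≡9 (mod 19); (14|19)=-1, (9|19)=+1; sign (−1)^0·-1^1·+1^0 = -1.
(a,b)_29: α=1, u≡9; β=2, v≡28 (mod 29); (9|29)=+1, (28|29)=+1; sign (−1)^0·+1^2·+1^1 = +1.
(a,b)_5: α=2, u≡4; β=1, v≡1 (mod 5); (4|5)=+1, (1|5)=+1; sign (−1)^0·+1^1·+1^2 = +1.
(a,b)_2: α=1, β=-2; u≡3, v≡5 (mod 8); ε(u)ε(v)=1·0, αω(v)=1·1, βω(u)=-2·1; sum ≡ 1  ⇒  -1.
(a,b)_13: α=1, u≡3; β=4, v≡8 (mod 13); (3|13)=+1, (8|13)=-1; sign (−1)^0·+1^4·-1^1 = -1.
(8294, 1045 / ℚ) ramifies at {2, 11, 13, 19}: a division algebra.

[2, 11, 13, 19]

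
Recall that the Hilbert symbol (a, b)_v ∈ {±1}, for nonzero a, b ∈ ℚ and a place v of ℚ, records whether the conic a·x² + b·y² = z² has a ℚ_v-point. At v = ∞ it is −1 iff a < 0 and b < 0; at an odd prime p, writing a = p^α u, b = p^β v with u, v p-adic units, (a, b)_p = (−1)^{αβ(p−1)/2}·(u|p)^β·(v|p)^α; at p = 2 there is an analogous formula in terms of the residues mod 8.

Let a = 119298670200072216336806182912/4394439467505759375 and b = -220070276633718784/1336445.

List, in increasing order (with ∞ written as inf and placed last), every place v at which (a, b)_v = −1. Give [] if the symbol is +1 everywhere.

[]

(a, b) ≡ (217005, -155) mod (ℚ^×)²; places V = {2, 3, 5, 7, 11, 13, 17, 23, 31, 37, 47, ∞}.
(a,b)_∞: sgn(217005)=+, sgn(-155)=−, so +1.
(a,b)_17: α=3, u≡2; β=2, v≡4 (mod 17); (2|17)=+1, (4|17)=+1; sign (−1)^0·+1^2·+1^3 = +1.
(a,b)_2: α=20, β=12; u≡5, v≡5 (mod 8); ε(u)ε(v)=0·0, αω(v)=20·1, βω(u)=12·1; sum ≡ 0  ⇒  +1.
(a,b)_3: α=-9, u≡2; β=0, v≡1 (mod 3); (2|3)=-1, (1|3)=+1; sign (−1)^0·-1^0·+1^-9 = +1.
(a,b)_31: α=2, u≡28; β=1, v≡3 (mod 31); (28|31)=+1, (3|31)=-1; sign (−1)^0·+1^1·-1^2 = +1.
(a,b)_5: α=-5, u≡4; β=-1, v≡4 (mod 5); (4|5)=+1, (4|5)=+1; sign (−1)^0·+1^-1·+1^-5 = +1.
(a,b)_47: α=-4, u≡12; β=-2, v≡22 (mod 47); (12|47)=+1, (22|47)=-1; sign (−1)^0·+1^-2·-1^-4 = +1.
(a,b)_23: α=3, u≡20; β=2, v≡18 (mod 23); (20|23)=-1, (18|23)=+1; sign (−1)^0·-1^2·+1^3 = +1.
(a,b)_13: α=4, u≡1; β=2, v≡10 (mod 13); (1|13)=+1, (10|13)=+1; sign (−1)^0·+1^2·+1^4 = +1.
(a,b)_37: α=5, u≡23; β=2, v≡4 (mod 37); (23|37)=-1, (4|37)=+1; sign (−1)^0·-1^2·+1^5 = +1.
(a,b)_7: α=0, u≡6; β=2, v≡6 (mod 7); (6|7)=-1, (6|7)=-1; sign (−1)^0·-1^2·-1^0 = +1.
(a,b)_11: α=-4, u≡6; β=-2, v≡2 (mod 11); (6|11)=-1, (2|11)=-1; sign (−1)^0·-1^-2·-1^-4 = +1.
Every local symbol is +1, so the conic 217005·x² + -155·y² = z² has ℚ_v-points for all v and hence a ℚ-point; (a, b / ℚ) ≅ M_2(ℚ).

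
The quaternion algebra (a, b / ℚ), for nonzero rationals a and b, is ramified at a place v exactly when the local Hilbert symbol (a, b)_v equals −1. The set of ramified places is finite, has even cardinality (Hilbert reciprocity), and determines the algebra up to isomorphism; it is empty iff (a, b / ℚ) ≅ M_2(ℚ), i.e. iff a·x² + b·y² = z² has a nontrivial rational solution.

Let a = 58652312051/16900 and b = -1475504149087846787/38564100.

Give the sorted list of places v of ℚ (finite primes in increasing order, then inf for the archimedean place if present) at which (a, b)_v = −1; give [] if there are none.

[13, 19, 29, 47]

(a, b) ≡ (23171, -155363) mod (ℚ^×)²; places V = {2, 3, 5, 7, 13, 17, 19, 23, 29, 37, 43, 47, ∞}.
(a,b)_13: α=-2, u≡11; β=1, v≡12 (mod 13); (11|13)=-1, (12|13)=+1; sign (−1)^0·-1^1·+1^-2 = -1.
(a,b)_7: α=0, u≡2; β=2, v≡1 (mod 7); (2|7)=+1, (1|7)=+1; sign (−1)^0·+1^2·+1^0 = +1.
(a,b)_19: α=0, u≡13; β=3, v≡10 (mod 19); (13|19)=-1, (10|19)=-1; sign (−1)^0·-1^3·-1^0 = -1.
(a,b)_37: α=2, u≡1; β=1, v≡8 (mod 37); (1|37)=+1, (8|37)=-1; sign (−1)^0·+1^1·-1^2 = +1.
(a,b)_43: α=2, u≡42; β=0, v≡12 (mod 43); (42|43)=-1, (12|43)=-1; sign (−1)^0·-1^0·-1^2 = +1.
(a,b)_29: α=1, u≡9; β=2, v≡15 (mod 29); (9|29)=+1, (15|29)=-1; sign (−1)^0·+1^2·-1^1 = -1.
(a,b)_5: α=-2, u≡1; β=-2, v≡2 (mod 5); (1|5)=+1, (2|5)=-1; sign (−1)^0·+1^-2·-1^-2 = +1.
(a,b)_∞: sgn(23171)=+, sgn(-155363)=−, so +1.
(a,b)_47: α=1, u≡40; β=2, v≡45 (mod 47); (40|47)=-1, (45|47)=-1; sign (−1)^0·-1^2·-1^1 = -1.
(a,b)_17: α=1, u≡14; β=3, v≡5 (mod 17); (14|17)=-1, (5|17)=-1; sign (−1)^0·-1^3·-1^1 = +1.
(a,b)_2: α=-2, β=-2; u≡3, v≡5 (mod 8); ε(u)ε(v)=1·0, αω(v)=-2·1, βω(u)=-2·1; sum ≡ 0  ⇒  +1.
(a,b)_23: α=0, u≡14; β=-2, v≡6 (mod 23); (14|23)=-1, (6|23)=+1; sign (−1)^0·-1^-2·+1^0 = +1.
(a,b)_3: α=0, u≡2; β=-6, v≡1 (mod 3); (2|3)=-1, (1|3)=+1; sign (−1)^0·-1^-6·+1^0 = +1.
|Ram(23171, -155363)| = 4, even; anisotropic at {13, 19, 29, 47}.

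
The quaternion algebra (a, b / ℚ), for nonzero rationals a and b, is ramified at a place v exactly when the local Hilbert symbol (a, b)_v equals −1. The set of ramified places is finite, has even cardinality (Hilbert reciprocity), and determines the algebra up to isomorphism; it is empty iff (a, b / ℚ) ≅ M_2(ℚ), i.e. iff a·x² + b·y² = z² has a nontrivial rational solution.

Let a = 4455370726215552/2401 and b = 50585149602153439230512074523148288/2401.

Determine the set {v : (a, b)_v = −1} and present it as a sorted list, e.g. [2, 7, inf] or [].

[2, 3, 17, 23]

(a, b) ≡ (1518, 92378) mod (ℚ^×)²; places V = {2, 3, 7, 11, 13, 17, 19, 23, ∞}.
(a,b)_13: α=2, u≡10; β=5, v≡8 (mod 13); (10|13)=+1, (8|13)=-1; sign (−1)^0·+1^5·-1^2 = +1.
(a,b)_11: α=1, u≡7; β=3, v≡5 (mod 11); (7|11)=-1, (5|11)=+1; sign (−1)^1·-1^3·+1^1 = +1.
(a,b)_2: α=7, β=23; u≡7, v≡5 (mod 8); ε(u)ε(v)=1·0, αω(v)=7·1, βω(u)=23·0; sum ≡ 1  ⇒  -1.
(a,b)_17: α=4, u≡10; β=5, v≡7 (mod 17); (10|17)=-1, (7|17)=-1; sign (−1)^0·-1^5·-1^4 = -1.
(a,b)_23: α=1, u≡19; β=2, v≡7 (mod 23); (19|23)=-1, (7|23)=-1; sign (−1)^0·-1^2·-1^1 = -1.
(a,b)_3: α=3, u≡2; β=8, v≡2 (mod 3); (2|3)=-1, (2|3)=-1; sign (−1)^0·-1^8·-1^3 = -1.
(a,b)_∞: sgn(1518)=+, sgn(92378)=+, so +1.
(a,b)_19: α=2, u≡6; β=5, v≡4 (mod 19); (6|19)=+1, (4|19)=+1; sign (−1)^0·+1^5·+1^2 = +1.
(a,b)_7: α=-4, u≡3; β=-4, v≡3 (mod 7); (3|7)=-1, (3|7)=-1; sign (−1)^0·-1^-4·-1^-4 = +1.
Ram(1518, 92378) = {2, 3, 17, 23}; no ℚ_2-point on the conic.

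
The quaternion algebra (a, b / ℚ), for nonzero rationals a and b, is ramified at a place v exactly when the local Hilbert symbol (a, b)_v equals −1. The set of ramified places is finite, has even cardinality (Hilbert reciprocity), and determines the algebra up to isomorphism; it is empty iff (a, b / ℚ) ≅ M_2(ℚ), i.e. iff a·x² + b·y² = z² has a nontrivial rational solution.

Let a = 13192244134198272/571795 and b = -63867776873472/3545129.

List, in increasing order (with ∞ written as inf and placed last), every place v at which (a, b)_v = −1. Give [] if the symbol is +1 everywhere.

(a, b) ≡ (51765, -3530373) mod (ℚ^×)²; places V = {2, 3, 5, 7, 11, 13, 17, 23, 29, 31, ∞}.
(a,b)_13: α=4, u≡3; β=2, v≡7 (mod 13); (3|13)=+1, (7|13)=-1; sign (−1)^0·+1^2·-1^4 = +1.
(a,b)_11: α=2, u≡6; β=1, v≡9 (mod 11); (6|11)=-1, (9|11)=+1; sign (−1)^0·-1^1·+1^2 = -1.
(a,b)_17: α=-1, u≡16; β=-1, v≡6 (mod 17); (16|17)=+1, (6|17)=-1; sign (−1)^0·+1^-1·-1^-1 = -1.
(a,b)_∞: sgn(51765)=+, sgn(-3530373)=−, so +1.
(a,b)_29: α=1, u≡1; β=1, v≡7 (mod 29); (1|29)=+1, (7|29)=+1; sign (−1)^0·+1^1·+1^1 = +1.
(a,b)_7: α=-1, u≡5; β=-1, v≡4 (mod 7); (5|7)=-1, (4|7)=+1; sign (−1)^1·-1^-1·+1^-1 = +1.
(a,b)_5: α=-1, u≡3; β=0, v≡2 (mod 5); (3|5)=-1, (2|5)=-1; sign (−1)^0·-1^0·-1^-1 = -1.
(a,b)_2: α=10, β=10; u≡5, v≡3 (mod 8); ε(u)ε(v)=0·1, αω(v)=10·1, βω(u)=10·1; sum ≡ 0  ⇒  +1.
(a,b)_3: α=5, u≡2; β=7, v≡1 (mod 3); (2|3)=-1, (1|3)=+1; sign (−1)^1·-1^7·+1^5 = +1.
(a,b)_23: α=2, u≡14; β=2, v≡1 (mod 23); (14|23)=-1, (1|23)=+1; sign (−1)^0·-1^2·+1^2 = +1.
(a,b)_31: α=-2, u≡24; β=-3, v≡26 (mod 31); (24|31)=-1, (26|31)=-1; sign (−1)^0·-1^-3·-1^-2 = -1.
|Ram(51765, -3530373)| = 4, even; anisotropic at {5, 11, 17, 31}.

[5, 11, 17, 31]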